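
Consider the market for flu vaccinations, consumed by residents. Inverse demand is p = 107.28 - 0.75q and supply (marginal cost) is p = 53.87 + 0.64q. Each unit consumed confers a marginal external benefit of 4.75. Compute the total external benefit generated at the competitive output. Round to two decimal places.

182.52

Market equilibrium (private): 53.87 + 0.64q = 107.28 - 0.75q → q_m = 38.4245.
Total external benefit = MEB × q_m = 4.75 × 38.4245 = 182.5164.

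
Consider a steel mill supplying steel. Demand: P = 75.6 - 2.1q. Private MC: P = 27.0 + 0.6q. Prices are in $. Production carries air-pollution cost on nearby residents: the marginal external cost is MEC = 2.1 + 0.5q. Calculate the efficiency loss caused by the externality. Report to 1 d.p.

DWL = $19.3

Market equilibrium (private): 27.0 + 0.6q = 75.6 - 2.1q → q_m = 18.0000.
Social marginal cost = private MC + MEC = 29.1 + 1.1q.
Set SMC = demand: 29.1 + 1.1q = 75.6 - 2.1q → q* = 14.5313.
The loss is the area between SMC and demand from q* to q_m; with linear curves that's a triangle of height MEC(q_m).
DWL = ½ × 3.4687 × 11.1000 = 19.2513.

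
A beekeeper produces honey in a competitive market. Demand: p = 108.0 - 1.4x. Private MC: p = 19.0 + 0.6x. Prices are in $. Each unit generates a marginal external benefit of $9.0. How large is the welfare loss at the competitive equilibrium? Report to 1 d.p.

Market equilibrium (private): 19.0 + 0.6x = 108.0 - 1.4x → x_m = 44.5000.
Social marginal cost = private MC − MEB = 10.0 + 0.6x.
Set SMC = demand: 10.0 + 0.6x = 108.0 - 1.4x → x* = 49.0000.
The loss is the area between SMC and demand from x* to x_m; with linear curves that's a triangle of height MEB(x_m).
DWL = ½ × 4.5000 × 9.0000 = 20.2500.

DWL = $20.3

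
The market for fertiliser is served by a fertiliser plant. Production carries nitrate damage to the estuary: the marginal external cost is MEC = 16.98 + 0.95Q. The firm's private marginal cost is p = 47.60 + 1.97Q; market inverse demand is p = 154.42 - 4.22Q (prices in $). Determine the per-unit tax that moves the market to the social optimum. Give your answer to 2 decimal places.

tax = $28.93 per unit

Social marginal cost = private MC + MEC = 64.58 + 2.92Q.
Set SMC = demand: 64.58 + 2.92Q = 154.42 - 4.22Q → Q* = 12.5826.
The Pigouvian tax equals MEC at Q*: 16.98 + 0.95×12.5826 = 28.9335.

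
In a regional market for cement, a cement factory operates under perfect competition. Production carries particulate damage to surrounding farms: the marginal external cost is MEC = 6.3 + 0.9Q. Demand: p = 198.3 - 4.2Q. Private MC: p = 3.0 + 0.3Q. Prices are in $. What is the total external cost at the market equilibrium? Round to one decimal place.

$1121.0

Market equilibrium (private): 3.0 + 0.3Q = 198.3 - 4.2Q → Q_m = 43.4000.
Total external cost = ∫₀^{Q_m} (6.3 + 0.9Q) dQ = 6.3×43.4000 + ½×0.9×43.4000² = 1121.0220.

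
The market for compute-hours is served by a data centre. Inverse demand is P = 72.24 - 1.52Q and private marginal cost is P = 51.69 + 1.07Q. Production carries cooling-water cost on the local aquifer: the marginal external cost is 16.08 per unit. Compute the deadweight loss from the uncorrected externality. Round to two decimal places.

DWL = 49.92

Market equilibrium (private): 51.69 + 1.07Q = 72.24 - 1.52Q → Q_m = 7.9344.
Social marginal cost = private MC + MEC = 67.77 + 1.07Q.
Set SMC = demand: 67.77 + 1.07Q = 72.24 - 1.52Q → Q* = 1.7259.
Between Q* and Q_m the wedge SMC − demand runs linearly from 0 to MEC(Q_m), so the loss is a triangle.
DWL = ½ × 6.2085 × 16.0800 = 49.9163.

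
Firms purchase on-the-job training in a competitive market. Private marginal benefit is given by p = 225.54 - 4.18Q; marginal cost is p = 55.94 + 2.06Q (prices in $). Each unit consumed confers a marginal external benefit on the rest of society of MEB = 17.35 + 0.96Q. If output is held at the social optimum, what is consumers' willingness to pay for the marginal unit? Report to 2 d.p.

Social marginal benefit = demand + MEB = 242.89 - 3.22Q.
Set SMB = MC: 242.89 - 3.22Q = 55.94 + 2.06Q → Q* = 35.4072.
Consumer price on the demand curve at Q*: 225.54 − 4.18×35.4072 = 77.5379.

P = $77.54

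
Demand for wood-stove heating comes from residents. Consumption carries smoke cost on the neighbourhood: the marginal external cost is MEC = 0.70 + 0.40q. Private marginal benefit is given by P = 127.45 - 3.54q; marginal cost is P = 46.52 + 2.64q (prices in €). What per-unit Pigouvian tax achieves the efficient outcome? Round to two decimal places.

Social marginal benefit = demand − MEC = 126.75 - 3.94q.
Set SMB = MC: 126.75 - 3.94q = 46.52 + 2.64q → q* = 12.1930.
The Pigouvian tax equals MEC at q*: 0.70 + 0.40×12.1930 = 5.5772.

tax = €5.58 per unit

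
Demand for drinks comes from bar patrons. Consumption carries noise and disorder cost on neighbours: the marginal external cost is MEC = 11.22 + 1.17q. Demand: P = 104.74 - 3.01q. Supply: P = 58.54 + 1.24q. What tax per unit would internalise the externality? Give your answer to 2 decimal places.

tax = 18.77 per unit

Social marginal benefit = demand − MEC = 93.52 - 4.18q.
Set SMB = MC: 93.52 - 4.18q = 58.54 + 1.24q → q* = 6.4539.
The Pigouvian tax equals MEC at q*: 11.22 + 1.17×6.4539 = 18.7711.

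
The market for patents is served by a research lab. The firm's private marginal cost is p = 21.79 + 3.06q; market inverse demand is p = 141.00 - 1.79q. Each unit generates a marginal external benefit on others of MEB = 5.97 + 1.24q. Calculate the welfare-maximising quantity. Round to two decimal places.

q* = 34.68

Social marginal cost = private MC − MEB = 15.82 + 1.82q.
Set SMC = demand: 15.82 + 1.82q = 141.00 - 1.79q → q* = 34.6759.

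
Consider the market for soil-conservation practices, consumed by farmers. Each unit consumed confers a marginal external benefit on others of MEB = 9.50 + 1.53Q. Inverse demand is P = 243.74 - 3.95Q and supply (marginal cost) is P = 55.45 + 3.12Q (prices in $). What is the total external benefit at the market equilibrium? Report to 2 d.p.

$795.60

Market equilibrium (private): 55.45 + 3.12Q = 243.74 - 3.95Q → Q_m = 26.6322.
Total external benefit = ∫₀^{Q_m} (9.50 + 1.53Q) dQ = 9.50×26.6322 + ½×1.53×26.6322² = 795.6006.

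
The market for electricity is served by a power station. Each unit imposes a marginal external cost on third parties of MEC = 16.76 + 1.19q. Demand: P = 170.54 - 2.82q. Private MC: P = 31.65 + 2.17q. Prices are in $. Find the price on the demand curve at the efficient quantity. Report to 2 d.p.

P = $114.81

Social marginal cost = private MC + MEC = 48.41 + 3.36q.
Set SMC = demand: 48.41 + 3.36q = 170.54 - 2.82q → q* = 19.7621.
Consumer price on the demand curve at q*: 170.54 − 2.82×19.7621 = 114.8109.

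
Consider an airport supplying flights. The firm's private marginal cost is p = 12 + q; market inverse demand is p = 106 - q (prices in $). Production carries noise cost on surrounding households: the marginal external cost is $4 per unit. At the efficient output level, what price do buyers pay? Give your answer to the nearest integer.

Social marginal cost = private MC + MEC = 16 + q.
Set SMC = demand: 16 + q = 106 - q → q* = 45.0000.
Consumer price on the demand curve at q*: 106 − 1×45.0000 = 61.0000.

P = $61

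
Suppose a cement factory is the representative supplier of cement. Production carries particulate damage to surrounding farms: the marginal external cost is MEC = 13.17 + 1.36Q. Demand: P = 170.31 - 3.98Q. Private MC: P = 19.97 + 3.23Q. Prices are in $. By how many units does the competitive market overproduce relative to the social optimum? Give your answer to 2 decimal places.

4.85 units

Market equilibrium (private): 19.97 + 3.23Q = 170.31 - 3.98Q → Q_m = 20.8516.
Social marginal cost = private MC + MEC = 33.14 + 4.59Q.
Set SMC = demand: 33.14 + 4.59Q = 170.31 - 3.98Q → Q* = 16.0058.
Gap = |20.8516 − 16.0058| = 4.8458.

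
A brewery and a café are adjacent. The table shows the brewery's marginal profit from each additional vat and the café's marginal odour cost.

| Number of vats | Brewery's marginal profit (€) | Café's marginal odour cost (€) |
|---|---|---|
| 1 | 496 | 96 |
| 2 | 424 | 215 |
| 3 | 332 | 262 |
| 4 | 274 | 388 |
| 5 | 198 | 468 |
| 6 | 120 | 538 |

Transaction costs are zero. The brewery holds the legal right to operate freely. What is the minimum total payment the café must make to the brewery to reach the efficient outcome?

€592

Left alone the brewery would choose level 6 (marginal profit stays positive).
Efficient level: k* = 3 (marginal profit ≥ marginal odour cost through 3).
The café must at least cover the brewery's forgone profit from cutting 6→3: 274 + 198 + 120 = 592.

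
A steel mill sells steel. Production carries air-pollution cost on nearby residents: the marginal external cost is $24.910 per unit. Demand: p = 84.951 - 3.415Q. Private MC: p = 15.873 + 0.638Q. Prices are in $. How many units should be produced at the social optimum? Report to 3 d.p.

Social marginal cost = private MC + MEC = 40.783 + 0.638Q.
Set SMC = demand: 40.783 + 0.638Q = 84.951 - 3.415Q → Q* = 10.8976.

Q* = 10.898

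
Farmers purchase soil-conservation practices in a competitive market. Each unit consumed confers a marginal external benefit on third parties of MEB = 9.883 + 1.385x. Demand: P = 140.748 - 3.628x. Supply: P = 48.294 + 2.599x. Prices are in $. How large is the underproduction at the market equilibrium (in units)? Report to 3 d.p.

6.288 units

Market equilibrium (private): 48.294 + 2.599x = 140.748 - 3.628x → x_m = 14.8473.
Social marginal benefit = demand + MEB = 150.631 - 2.243x.
Set SMB = MC: 150.631 - 2.243x = 48.294 + 2.599x → x* = 21.1353.
Gap = |14.8473 − 21.1353| = 6.2880.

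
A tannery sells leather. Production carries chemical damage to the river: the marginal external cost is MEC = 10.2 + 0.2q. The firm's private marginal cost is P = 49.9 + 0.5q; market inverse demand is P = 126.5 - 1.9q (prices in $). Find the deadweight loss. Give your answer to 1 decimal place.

Market equilibrium (private): 49.9 + 0.5q = 126.5 - 1.9q → q_m = 31.9167.
Social marginal cost = private MC + MEC = 60.1 + 0.7q.
Set SMC = demand: 60.1 + 0.7q = 126.5 - 1.9q → q* = 25.5385.
The loss is the area between SMC and demand from q* to q_m; with linear curves that's a triangle of height MEC(q_m).
DWL = ½ × 6.3782 × 16.5833 = 52.8858.

DWL = $52.9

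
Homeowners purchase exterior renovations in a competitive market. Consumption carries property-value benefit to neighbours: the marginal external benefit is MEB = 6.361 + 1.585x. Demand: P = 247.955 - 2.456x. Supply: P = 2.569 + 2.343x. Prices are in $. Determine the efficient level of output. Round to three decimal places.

x* = 78.328

Social marginal benefit = demand + MEB = 254.316 - 0.871x.
Set SMB = MC: 254.316 - 0.871x = 2.569 + 2.343x → x* = 78.3283.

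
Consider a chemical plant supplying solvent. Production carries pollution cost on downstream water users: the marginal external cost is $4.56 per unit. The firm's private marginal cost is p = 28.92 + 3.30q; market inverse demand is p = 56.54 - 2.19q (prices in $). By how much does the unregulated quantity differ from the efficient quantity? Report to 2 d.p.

0.83 units

Market equilibrium (private): 28.92 + 3.30q = 56.54 - 2.19q → q_m = 5.0310.
Social marginal cost = private MC + MEC = 33.48 + 3.30q.
Set SMC = demand: 33.48 + 3.30q = 56.54 - 2.19q → q* = 4.2004.
Gap = |5.0310 − 4.2004| = 0.8306.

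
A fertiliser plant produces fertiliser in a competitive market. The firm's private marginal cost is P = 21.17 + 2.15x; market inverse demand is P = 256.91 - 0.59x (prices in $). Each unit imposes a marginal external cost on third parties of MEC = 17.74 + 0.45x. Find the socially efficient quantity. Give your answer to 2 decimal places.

x* = 68.34

Social marginal cost = private MC + MEC = 38.91 + 2.60x.
Set SMC = demand: 38.91 + 2.60x = 256.91 - 0.59x → x* = 68.3386.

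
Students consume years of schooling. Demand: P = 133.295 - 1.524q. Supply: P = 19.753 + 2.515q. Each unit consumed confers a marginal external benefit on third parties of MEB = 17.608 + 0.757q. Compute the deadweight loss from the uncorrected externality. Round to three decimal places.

DWL = 230.394

Market equilibrium (private): 19.753 + 2.515q = 133.295 - 1.524q → q_m = 28.1114.
Social marginal benefit = demand + MEB = 150.903 - 0.767q.
Set SMB = MC: 150.903 - 0.767q = 19.753 + 2.515q → q* = 39.9604.
Height of the DWL triangle at q_m is SMB(q_m) − MC(q_m) = MEB(q_m) = 38.8883.
DWL = ½ × 11.8490 × 38.8883 = 230.3937.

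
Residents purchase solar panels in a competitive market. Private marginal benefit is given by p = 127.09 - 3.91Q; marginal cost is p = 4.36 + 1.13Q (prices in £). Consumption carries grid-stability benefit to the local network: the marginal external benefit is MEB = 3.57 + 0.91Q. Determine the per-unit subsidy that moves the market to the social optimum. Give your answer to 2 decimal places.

subsidy = £31.40 per unit

Social marginal benefit = demand + MEB = 130.66 - 3.00Q.
Set SMB = MC: 130.66 - 3.00Q = 4.36 + 1.13Q → Q* = 30.5811.
The Pigouvian subsidy equals MEB at Q*: 3.57 + 0.91×30.5811 = 31.3988.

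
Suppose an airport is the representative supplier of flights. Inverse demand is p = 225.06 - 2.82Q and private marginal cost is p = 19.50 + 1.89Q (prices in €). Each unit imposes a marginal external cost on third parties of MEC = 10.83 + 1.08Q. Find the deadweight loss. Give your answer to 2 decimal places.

Market equilibrium (private): 19.50 + 1.89Q = 225.06 - 2.82Q → Q_m = 43.6433.
Social marginal cost = private MC + MEC = 30.33 + 2.97Q.
Set SMC = demand: 30.33 + 2.97Q = 225.06 - 2.82Q → Q* = 33.6321.
The loss is the area between SMC and demand from Q* to Q_m; with linear curves that's a triangle of height MEC(Q_m).
DWL = ½ × 10.0112 × 57.9648 = 290.1486.

DWL = €290.15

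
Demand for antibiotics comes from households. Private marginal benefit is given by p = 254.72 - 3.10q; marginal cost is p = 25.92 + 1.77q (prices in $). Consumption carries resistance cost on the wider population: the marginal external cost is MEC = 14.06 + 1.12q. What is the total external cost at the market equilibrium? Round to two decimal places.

Market equilibrium (private): 25.92 + 1.77q = 254.72 - 3.10q → q_m = 46.9815.
Total external cost = ∫₀^{q_m} (14.06 + 1.12q) dq = 14.06×46.9815 + ½×1.12×46.9815² = 1896.6262.

$1896.63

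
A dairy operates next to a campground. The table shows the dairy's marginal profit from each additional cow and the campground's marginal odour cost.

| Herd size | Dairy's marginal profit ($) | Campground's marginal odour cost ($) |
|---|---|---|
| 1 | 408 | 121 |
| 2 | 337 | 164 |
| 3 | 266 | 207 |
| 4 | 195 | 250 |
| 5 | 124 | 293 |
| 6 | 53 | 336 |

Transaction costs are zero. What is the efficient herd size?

Bargaining reaches the level where marginal profit last exceeds marginal odour cost.
That holds through level 3 (266 ≥ 207) but not at 4 (195 < 250).

3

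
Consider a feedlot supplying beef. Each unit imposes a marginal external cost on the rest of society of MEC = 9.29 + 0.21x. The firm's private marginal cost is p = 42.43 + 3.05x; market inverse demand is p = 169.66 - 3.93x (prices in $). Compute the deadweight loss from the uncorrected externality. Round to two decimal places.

Market equilibrium (private): 42.43 + 3.05x = 169.66 - 3.93x → x_m = 18.2278.
Social marginal cost = private MC + MEC = 51.72 + 3.26x.
Set SMC = demand: 51.72 + 3.26x = 169.66 - 3.93x → x* = 16.4033.
Between x* and x_m the wedge SMC − demand runs linearly from 0 to MEC(x_m), so the loss is a triangle.
DWL = ½ × 1.8245 × 13.1178 = 11.9667.

DWL = $11.97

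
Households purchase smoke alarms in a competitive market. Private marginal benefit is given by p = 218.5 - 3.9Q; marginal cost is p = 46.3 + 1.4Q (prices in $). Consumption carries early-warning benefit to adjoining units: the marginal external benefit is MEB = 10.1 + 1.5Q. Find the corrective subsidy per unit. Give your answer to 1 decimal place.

subsidy = $82.1 per unit

Social marginal benefit = demand + MEB = 228.6 - 2.4Q.
Set SMB = MC: 228.6 - 2.4Q = 46.3 + 1.4Q → Q* = 47.9737.
The Pigouvian subsidy equals MEB at Q*: 10.1 + 1.5×47.9737 = 82.0606.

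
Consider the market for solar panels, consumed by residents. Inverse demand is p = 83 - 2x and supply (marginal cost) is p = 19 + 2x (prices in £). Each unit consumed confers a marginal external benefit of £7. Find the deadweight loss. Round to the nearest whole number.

Market equilibrium (private): 19 + 2x = 83 - 2x → x_m = 16.0000.
Social marginal benefit = demand + MEB = 90 - 2x.
Set SMB = MC: 90 - 2x = 19 + 2x → x* = 17.7500.
The welfare-loss triangle has base |x_m − x*| and height MEB(x_m) (the vertical gap between SMB and MC is zero at x* and MEB at x_m).
DWL = ½ × 1.7500 × 7.0000 = 6.1250.

DWL = £6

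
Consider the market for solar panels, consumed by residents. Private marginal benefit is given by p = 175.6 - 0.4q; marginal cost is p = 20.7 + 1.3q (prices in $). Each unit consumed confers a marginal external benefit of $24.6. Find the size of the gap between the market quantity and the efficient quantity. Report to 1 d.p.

Market equilibrium (private): 20.7 + 1.3q = 175.6 - 0.4q → q_m = 91.1176.
Social marginal benefit = demand + MEB = 200.2 - 0.4q.
Set SMB = MC: 200.2 - 0.4q = 20.7 + 1.3q → q* = 105.5882.
Gap = |91.1176 − 105.5882| = 14.4706.

14.5 units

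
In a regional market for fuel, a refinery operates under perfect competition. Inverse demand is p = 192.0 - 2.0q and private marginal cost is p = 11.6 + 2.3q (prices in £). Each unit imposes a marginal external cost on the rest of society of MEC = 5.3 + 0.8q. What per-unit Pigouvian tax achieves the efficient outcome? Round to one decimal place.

tax = £32.8 per unit

Social marginal cost = private MC + MEC = 16.9 + 3.1q.
Set SMC = demand: 16.9 + 3.1q = 192.0 - 2.0q → q* = 34.3333.
The Pigouvian tax equals MEC at q*: 5.3 + 0.8×34.3333 = 32.7666.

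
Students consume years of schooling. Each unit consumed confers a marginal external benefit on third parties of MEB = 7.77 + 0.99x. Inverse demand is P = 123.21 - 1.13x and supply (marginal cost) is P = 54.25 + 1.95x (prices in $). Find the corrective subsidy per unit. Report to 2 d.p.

Social marginal benefit = demand + MEB = 130.98 - 0.14x.
Set SMB = MC: 130.98 - 0.14x = 54.25 + 1.95x → x* = 36.7129.
The Pigouvian subsidy equals MEB at x*: 7.77 + 0.99×36.7129 = 44.1158.

subsidy = $44.12 per unit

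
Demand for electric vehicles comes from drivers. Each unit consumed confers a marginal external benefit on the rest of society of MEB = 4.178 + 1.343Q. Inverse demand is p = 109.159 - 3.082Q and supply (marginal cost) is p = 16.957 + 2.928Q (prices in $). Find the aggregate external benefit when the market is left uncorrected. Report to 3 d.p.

Market equilibrium (private): 16.957 + 2.928Q = 109.159 - 3.082Q → Q_m = 15.3414.
Total external benefit = ∫₀^{Q_m} (4.178 + 1.343Q) dQ = 4.178×15.3414 + ½×1.343×15.3414² = 222.1396.

$222.140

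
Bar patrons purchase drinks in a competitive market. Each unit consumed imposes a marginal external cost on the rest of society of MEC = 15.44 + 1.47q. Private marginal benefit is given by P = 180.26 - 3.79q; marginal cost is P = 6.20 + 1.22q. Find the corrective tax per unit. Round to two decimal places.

tax = 51.42 per unit

Social marginal benefit = demand − MEC = 164.82 - 5.26q.
Set SMB = MC: 164.82 - 5.26q = 6.20 + 1.22q → q* = 24.4784.
The Pigouvian tax equals MEC at q*: 15.44 + 1.47×24.4784 = 51.4232.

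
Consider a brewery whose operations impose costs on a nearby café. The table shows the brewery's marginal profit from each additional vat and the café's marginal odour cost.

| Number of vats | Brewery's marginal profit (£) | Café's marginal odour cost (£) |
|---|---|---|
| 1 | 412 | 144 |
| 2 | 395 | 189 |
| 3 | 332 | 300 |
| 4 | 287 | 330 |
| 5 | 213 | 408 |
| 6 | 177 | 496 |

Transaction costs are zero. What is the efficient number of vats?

Bargaining reaches the level where marginal profit last exceeds marginal odour cost.
That holds through level 3 (332 ≥ 300) but not at 4 (287 < 330).

3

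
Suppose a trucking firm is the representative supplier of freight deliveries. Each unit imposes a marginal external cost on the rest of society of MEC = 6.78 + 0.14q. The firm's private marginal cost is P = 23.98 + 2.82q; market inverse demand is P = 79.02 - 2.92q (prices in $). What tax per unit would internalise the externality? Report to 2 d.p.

Social marginal cost = private MC + MEC = 30.76 + 2.96q.
Set SMC = demand: 30.76 + 2.96q = 79.02 - 2.92q → q* = 8.2075.
The Pigouvian tax equals MEC at q*: 6.78 + 0.14×8.2075 = 7.9291.

tax = $7.93 per unit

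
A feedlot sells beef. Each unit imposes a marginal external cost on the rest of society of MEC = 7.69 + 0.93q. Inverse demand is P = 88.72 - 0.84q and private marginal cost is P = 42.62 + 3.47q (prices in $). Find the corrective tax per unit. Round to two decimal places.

Social marginal cost = private MC + MEC = 50.31 + 4.40q.
Set SMC = demand: 50.31 + 4.40q = 88.72 - 0.84q → q* = 7.3302.
The Pigouvian tax equals MEC at q*: 7.69 + 0.93×7.3302 = 14.5071.

tax = $14.51 per unit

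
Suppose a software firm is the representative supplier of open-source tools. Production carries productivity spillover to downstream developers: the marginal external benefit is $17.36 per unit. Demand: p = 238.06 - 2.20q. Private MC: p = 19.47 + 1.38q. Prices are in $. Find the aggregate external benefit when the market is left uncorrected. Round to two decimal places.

$1059.98

Market equilibrium (private): 19.47 + 1.38q = 238.06 - 2.20q → q_m = 61.0587.
Total external benefit = MEB × q_m = 17.36 × 61.0587 = 1059.9790.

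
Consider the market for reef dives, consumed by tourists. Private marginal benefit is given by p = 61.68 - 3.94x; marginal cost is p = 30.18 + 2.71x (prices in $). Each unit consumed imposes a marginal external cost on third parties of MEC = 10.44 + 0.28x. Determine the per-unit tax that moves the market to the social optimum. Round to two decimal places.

Social marginal benefit = demand − MEC = 51.24 - 4.22x.
Set SMB = MC: 51.24 - 4.22x = 30.18 + 2.71x → x* = 3.0390.
The Pigouvian tax equals MEC at x*: 10.44 + 0.28×3.0390 = 11.2909.

tax = $11.29 per unit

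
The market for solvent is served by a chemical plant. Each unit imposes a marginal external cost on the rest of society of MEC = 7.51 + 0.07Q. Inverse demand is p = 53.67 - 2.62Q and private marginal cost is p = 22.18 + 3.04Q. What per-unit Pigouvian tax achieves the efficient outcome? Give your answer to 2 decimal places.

tax = 7.80 per unit

Social marginal cost = private MC + MEC = 29.69 + 3.11Q.
Set SMC = demand: 29.69 + 3.11Q = 53.67 - 2.62Q → Q* = 4.1850.
The Pigouvian tax equals MEC at Q*: 7.51 + 0.07×4.1850 = 7.8030.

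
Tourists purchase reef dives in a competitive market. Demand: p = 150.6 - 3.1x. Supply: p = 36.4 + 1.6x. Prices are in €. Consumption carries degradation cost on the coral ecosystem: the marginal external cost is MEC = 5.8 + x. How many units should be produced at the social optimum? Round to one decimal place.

Social marginal benefit = demand − MEC = 144.8 - 4.1x.
Set SMB = MC: 144.8 - 4.1x = 36.4 + 1.6x → x* = 19.0175.

x* = 19.0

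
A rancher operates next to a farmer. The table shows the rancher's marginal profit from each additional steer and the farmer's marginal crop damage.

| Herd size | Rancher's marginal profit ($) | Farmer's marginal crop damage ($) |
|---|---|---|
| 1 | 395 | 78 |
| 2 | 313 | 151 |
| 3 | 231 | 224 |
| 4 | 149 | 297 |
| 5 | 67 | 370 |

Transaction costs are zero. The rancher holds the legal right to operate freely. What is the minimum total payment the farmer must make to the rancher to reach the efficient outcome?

Left alone the rancher would choose level 5 (marginal profit stays positive).
Efficient level: k* = 3 (marginal profit ≥ marginal crop damage through 3).
The farmer must at least cover the rancher's forgone profit from cutting 5→3: 149 + 67 = 216.

$216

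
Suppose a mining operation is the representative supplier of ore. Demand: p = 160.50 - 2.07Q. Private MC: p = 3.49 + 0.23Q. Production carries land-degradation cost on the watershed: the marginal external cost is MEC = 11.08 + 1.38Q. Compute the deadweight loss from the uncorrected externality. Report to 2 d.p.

DWL = 1506.13

Market equilibrium (private): 3.49 + 0.23Q = 160.50 - 2.07Q → Q_m = 68.2652.
Social marginal cost = private MC + MEC = 14.57 + 1.61Q.
Set SMC = demand: 14.57 + 1.61Q = 160.50 - 2.07Q → Q* = 39.6549.
The welfare-loss triangle has base |Q_m − Q*| and height MEC(Q_m) (the vertical gap between SMC and demand is zero at Q* and MEC at Q_m).
DWL = ½ × 28.6103 × 105.2860 = 1506.1320.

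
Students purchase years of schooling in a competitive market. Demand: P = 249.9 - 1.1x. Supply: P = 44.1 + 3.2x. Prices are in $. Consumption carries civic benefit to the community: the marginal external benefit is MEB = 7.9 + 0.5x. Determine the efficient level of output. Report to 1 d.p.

Social marginal benefit = demand + MEB = 257.8 - 0.6x.
Set SMB = MC: 257.8 - 0.6x = 44.1 + 3.2x → x* = 56.2368.

x* = 56.2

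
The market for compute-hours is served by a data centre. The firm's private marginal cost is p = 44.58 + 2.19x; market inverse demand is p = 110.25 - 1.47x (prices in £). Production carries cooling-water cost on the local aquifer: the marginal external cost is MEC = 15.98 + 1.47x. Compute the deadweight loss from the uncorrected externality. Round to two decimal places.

Market equilibrium (private): 44.58 + 2.19x = 110.25 - 1.47x → x_m = 17.9426.
Social marginal cost = private MC + MEC = 60.56 + 3.66x.
Set SMC = demand: 60.56 + 3.66x = 110.25 - 1.47x → x* = 9.6862.
Height of the DWL triangle at x_m is SMC(x_m) − demand(x_m) = MEC(x_m) = 42.3557.
DWL = ½ × 8.2564 × 42.3557 = 174.8528.

DWL = £174.85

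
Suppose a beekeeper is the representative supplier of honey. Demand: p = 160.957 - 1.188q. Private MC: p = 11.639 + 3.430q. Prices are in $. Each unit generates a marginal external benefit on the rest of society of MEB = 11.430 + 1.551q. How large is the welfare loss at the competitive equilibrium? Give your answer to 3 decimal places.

DWL = $618.207

Market equilibrium (private): 11.639 + 3.430q = 160.957 - 1.188q → q_m = 32.3339.
Social marginal cost = private MC − MEB = 0.209 + 1.879q.
Set SMC = demand: 0.209 + 1.879q = 160.957 - 1.188q → q* = 52.4121.
Height of the DWL triangle at q_m is demand(q_m) − SMC(q_m) = MEB(q_m) = 61.5799.
DWL = ½ × 20.0782 × 61.5799 = 618.2068.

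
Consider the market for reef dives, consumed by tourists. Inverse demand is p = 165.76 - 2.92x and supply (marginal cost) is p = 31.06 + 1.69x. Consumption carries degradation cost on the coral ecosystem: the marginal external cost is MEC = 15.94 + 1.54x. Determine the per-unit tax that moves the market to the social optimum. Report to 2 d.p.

Social marginal benefit = demand − MEC = 149.82 - 4.46x.
Set SMB = MC: 149.82 - 4.46x = 31.06 + 1.69x → x* = 19.3106.
The Pigouvian tax equals MEC at x*: 15.94 + 1.54×19.3106 = 45.6783.

tax = 45.68 per unit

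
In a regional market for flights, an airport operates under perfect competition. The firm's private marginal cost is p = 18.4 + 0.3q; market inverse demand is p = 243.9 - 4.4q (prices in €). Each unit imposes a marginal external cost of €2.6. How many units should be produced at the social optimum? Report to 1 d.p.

Social marginal cost = private MC + MEC = 21.0 + 0.3q.
Set SMC = demand: 21.0 + 0.3q = 243.9 - 4.4q → q* = 47.4255.

q* = 47.4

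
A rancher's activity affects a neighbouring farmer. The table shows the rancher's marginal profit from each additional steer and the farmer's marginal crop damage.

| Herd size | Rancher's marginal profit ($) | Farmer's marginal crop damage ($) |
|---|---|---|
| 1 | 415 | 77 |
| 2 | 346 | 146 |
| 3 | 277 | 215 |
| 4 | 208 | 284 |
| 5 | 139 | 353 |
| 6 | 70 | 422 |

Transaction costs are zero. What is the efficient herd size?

3

Bargaining reaches the level where marginal profit last exceeds marginal crop damage.
That holds through level 3 (277 ≥ 215) but not at 4 (208 < 284).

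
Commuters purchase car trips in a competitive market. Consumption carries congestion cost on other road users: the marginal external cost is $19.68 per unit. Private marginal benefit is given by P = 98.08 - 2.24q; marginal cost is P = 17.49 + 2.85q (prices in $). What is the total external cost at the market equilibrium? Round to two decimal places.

Market equilibrium (private): 17.49 + 2.85q = 98.08 - 2.24q → q_m = 15.8330.
Total external cost = MEC × q_m = 19.68 × 15.8330 = 311.5934.

$311.59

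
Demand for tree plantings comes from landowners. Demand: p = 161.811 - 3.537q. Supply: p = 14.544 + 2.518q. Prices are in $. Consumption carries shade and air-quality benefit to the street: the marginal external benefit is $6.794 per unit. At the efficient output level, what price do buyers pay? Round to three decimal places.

Social marginal benefit = demand + MEB = 168.605 - 3.537q.
Set SMB = MC: 168.605 - 3.537q = 14.544 + 2.518q → q* = 25.4436.
Consumer price on the demand curve at q*: 161.811 − 3.537×25.4436 = 71.8170.

P = $71.817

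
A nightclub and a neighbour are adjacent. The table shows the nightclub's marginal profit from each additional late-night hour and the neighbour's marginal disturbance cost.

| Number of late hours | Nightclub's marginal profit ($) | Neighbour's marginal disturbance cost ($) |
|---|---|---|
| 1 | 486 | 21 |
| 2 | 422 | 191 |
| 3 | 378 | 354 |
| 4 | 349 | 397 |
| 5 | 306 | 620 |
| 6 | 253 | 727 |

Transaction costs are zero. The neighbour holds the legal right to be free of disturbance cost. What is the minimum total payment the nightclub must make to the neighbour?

Efficient level: marginal profit ≥ marginal disturbance cost through level 3, so k* = 3.
With the neighbour holding the right, the nightclub must at least compensate total damage at k*: 21 + 191 + 354 = 566.

$566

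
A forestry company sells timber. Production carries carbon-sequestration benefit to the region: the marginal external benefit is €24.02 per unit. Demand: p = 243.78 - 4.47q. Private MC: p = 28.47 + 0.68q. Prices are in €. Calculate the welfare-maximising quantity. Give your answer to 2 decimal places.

q* = 46.47

Social marginal cost = private MC − MEB = 4.45 + 0.68q.
Set SMC = demand: 4.45 + 0.68q = 243.78 - 4.47q → q* = 46.4718.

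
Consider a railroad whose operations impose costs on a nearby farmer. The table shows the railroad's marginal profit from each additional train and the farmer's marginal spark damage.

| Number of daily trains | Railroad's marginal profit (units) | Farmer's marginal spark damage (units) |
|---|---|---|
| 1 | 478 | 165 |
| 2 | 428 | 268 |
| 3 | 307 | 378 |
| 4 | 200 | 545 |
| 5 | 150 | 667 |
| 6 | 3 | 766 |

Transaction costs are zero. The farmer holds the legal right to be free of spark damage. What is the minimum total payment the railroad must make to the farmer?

433

Efficient level: marginal profit ≥ marginal spark damage through level 2, so k* = 2.
With the farmer holding the right, the railroad must at least compensate total damage at k*: 165 + 268 = 433.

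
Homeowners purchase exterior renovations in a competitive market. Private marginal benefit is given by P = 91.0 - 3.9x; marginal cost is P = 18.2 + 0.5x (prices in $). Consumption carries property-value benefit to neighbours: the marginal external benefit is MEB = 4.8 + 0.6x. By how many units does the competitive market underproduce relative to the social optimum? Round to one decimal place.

3.9 units

Market equilibrium (private): 18.2 + 0.5x = 91.0 - 3.9x → x_m = 16.5455.
Social marginal benefit = demand + MEB = 95.8 - 3.3x.
Set SMB = MC: 95.8 - 3.3x = 18.2 + 0.5x → x* = 20.4211.
Gap = |16.5455 − 20.4211| = 3.8756.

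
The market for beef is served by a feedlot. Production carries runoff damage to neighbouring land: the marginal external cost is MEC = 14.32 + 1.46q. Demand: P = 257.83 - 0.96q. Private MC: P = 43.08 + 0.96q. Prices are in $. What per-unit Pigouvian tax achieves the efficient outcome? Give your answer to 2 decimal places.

Social marginal cost = private MC + MEC = 57.40 + 2.42q.
Set SMC = demand: 57.40 + 2.42q = 257.83 - 0.96q → q* = 59.2988.
The Pigouvian tax equals MEC at q*: 14.32 + 1.46×59.2988 = 100.8962.

tax = $100.90 per unit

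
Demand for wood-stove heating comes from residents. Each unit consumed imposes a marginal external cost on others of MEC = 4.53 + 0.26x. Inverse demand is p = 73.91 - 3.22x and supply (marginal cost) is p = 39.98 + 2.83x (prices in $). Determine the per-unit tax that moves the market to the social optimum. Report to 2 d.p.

tax = $5.74 per unit

Social marginal benefit = demand − MEC = 69.38 - 3.48x.
Set SMB = MC: 69.38 - 3.48x = 39.98 + 2.83x → x* = 4.6593.
The Pigouvian tax equals MEC at x*: 4.53 + 0.26×4.6593 = 5.7414.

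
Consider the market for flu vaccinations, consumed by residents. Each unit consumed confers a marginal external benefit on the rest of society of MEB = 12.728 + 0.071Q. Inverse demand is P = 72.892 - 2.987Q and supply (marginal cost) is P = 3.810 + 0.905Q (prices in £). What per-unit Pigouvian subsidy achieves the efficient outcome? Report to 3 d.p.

subsidy = £14.248 per unit

Social marginal benefit = demand + MEB = 85.620 - 2.916Q.
Set SMB = MC: 85.620 - 2.916Q = 3.810 + 0.905Q → Q* = 21.4106.
The Pigouvian subsidy equals MEB at Q*: 12.728 + 0.071×21.4106 = 14.2482.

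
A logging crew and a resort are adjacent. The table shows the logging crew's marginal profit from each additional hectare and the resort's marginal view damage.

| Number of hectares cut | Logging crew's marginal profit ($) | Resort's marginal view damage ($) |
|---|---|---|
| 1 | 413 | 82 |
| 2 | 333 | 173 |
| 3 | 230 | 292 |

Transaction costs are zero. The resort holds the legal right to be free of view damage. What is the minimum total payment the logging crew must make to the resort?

$255

Efficient level: marginal profit ≥ marginal view damage through level 2, so k* = 2.
With the resort holding the right, the logging crew must at least compensate total damage at k*: 82 + 173 = 255.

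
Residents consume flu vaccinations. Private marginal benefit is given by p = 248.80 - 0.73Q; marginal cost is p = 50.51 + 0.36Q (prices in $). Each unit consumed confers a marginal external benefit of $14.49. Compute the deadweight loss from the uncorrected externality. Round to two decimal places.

Market equilibrium (private): 50.51 + 0.36Q = 248.80 - 0.73Q → Q_m = 181.9174.
Social marginal benefit = demand + MEB = 263.29 - 0.73Q.
Set SMB = MC: 263.29 - 0.73Q = 50.51 + 0.36Q → Q* = 195.2110.
Between Q* and Q_m the wedge SMB − MC runs linearly from 0 to MEB(Q_m), so the loss is a triangle.
DWL = ½ × 13.2936 × 14.4900 = 96.3121.

DWL = $96.31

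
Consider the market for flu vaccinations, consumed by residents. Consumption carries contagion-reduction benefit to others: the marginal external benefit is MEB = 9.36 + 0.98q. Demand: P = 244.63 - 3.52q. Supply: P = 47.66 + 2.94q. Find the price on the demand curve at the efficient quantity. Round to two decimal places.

P = 112.10

Social marginal benefit = demand + MEB = 253.99 - 2.54q.
Set SMB = MC: 253.99 - 2.54q = 47.66 + 2.94q → q* = 37.6515.
Consumer price on the demand curve at q*: 244.63 − 3.52×37.6515 = 112.0967.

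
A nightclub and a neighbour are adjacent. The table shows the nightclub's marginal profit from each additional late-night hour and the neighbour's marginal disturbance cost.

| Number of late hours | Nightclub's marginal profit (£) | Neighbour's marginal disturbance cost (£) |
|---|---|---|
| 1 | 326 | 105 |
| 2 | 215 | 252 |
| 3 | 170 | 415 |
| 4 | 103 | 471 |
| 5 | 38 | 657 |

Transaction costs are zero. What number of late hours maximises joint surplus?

Bargaining reaches the level where marginal profit last exceeds marginal disturbance cost.
That holds through level 1 (326 ≥ 105) but not at 2 (215 < 252).

1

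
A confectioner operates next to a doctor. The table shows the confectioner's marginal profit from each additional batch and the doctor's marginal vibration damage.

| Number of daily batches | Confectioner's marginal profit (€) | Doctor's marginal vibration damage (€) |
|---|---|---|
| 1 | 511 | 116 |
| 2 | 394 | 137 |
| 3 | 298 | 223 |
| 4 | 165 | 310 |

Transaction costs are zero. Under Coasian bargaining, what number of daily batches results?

Bargaining reaches the level where marginal profit last exceeds marginal vibration damage.
That holds through level 3 (298 ≥ 223) but not at 4 (165 < 310).

3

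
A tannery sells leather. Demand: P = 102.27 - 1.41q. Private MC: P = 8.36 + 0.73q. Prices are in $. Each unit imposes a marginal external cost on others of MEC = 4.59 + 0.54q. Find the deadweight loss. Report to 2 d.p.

DWL = $149.28

Market equilibrium (private): 8.36 + 0.73q = 102.27 - 1.41q → q_m = 43.8832.
Social marginal cost = private MC + MEC = 12.95 + 1.27q.
Set SMC = demand: 12.95 + 1.27q = 102.27 - 1.41q → q* = 33.3284.
Height of the DWL triangle at q_m is SMC(q_m) − demand(q_m) = MEC(q_m) = 28.2869.
DWL = ½ × 10.5548 × 28.2869 = 149.2813.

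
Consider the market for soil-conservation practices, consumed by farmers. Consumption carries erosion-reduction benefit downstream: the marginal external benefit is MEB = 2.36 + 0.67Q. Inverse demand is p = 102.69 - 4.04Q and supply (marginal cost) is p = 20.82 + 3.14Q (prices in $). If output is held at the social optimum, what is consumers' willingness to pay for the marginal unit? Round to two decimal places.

Social marginal benefit = demand + MEB = 105.05 - 3.37Q.
Set SMB = MC: 105.05 - 3.37Q = 20.82 + 3.14Q → Q* = 12.9386.
Consumer price on the demand curve at Q*: 102.69 − 4.04×12.9386 = 50.4181.

P = $50.42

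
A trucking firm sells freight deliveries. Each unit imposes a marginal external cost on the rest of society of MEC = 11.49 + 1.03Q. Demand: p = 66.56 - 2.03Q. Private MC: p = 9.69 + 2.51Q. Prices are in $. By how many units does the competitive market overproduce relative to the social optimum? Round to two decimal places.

Market equilibrium (private): 9.69 + 2.51Q = 66.56 - 2.03Q → Q_m = 12.5264.
Social marginal cost = private MC + MEC = 21.18 + 3.54Q.
Set SMC = demand: 21.18 + 3.54Q = 66.56 - 2.03Q → Q* = 8.1472.
Gap = |12.5264 − 8.1472| = 4.3792.

4.38 units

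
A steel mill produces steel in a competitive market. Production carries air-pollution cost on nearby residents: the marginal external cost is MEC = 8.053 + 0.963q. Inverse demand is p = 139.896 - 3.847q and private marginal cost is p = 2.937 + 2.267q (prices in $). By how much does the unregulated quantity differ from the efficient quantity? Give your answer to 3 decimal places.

4.186 units

Market equilibrium (private): 2.937 + 2.267q = 139.896 - 3.847q → q_m = 22.4009.
Social marginal cost = private MC + MEC = 10.990 + 3.230q.
Set SMC = demand: 10.990 + 3.230q = 139.896 - 3.847q → q* = 18.2148.
Gap = |22.4009 − 18.2148| = 4.1861.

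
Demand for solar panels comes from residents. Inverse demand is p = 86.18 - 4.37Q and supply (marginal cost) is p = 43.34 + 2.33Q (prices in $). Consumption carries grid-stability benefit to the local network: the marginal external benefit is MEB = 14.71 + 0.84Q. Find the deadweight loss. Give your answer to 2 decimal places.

Market equilibrium (private): 43.34 + 2.33Q = 86.18 - 4.37Q → Q_m = 6.3940.
Social marginal benefit = demand + MEB = 100.89 - 3.53Q.
Set SMB = MC: 100.89 - 3.53Q = 43.34 + 2.33Q → Q* = 9.8208.
Between Q* and Q_m the wedge SMB − MC runs linearly from 0 to MEB(Q_m), so the loss is a triangle.
DWL = ½ × 3.4268 × 20.0810 = 34.4068.

DWL = $34.41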